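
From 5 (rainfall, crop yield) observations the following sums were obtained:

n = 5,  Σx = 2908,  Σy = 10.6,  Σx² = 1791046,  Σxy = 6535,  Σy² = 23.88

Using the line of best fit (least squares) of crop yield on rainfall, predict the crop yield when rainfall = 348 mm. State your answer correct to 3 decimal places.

Sxx = Σx² − (Σx)²/n = 1791046 − 1691292.8 = 99753.2
Sxy = Σxy − (Σx)(Σy)/n = 6535 − 6164.96 = 370.04
b = Sxy/Sxx = 370.04/99753.2 = 0.003710
a = ȳ − b·x̄ = 2.12 − 0.003710·581.6 = -0.037477
ŷ(348) = a + b·348 = -0.037477 + 0.003710·348 = 1.253448

1.253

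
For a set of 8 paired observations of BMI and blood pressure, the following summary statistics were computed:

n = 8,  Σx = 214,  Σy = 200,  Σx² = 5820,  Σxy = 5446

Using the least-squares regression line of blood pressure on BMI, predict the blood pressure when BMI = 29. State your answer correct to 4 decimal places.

27.2618

Sxx = Σx² − (Σx)²/n = 5820 − 5724.5 = 95.5
Sxy = Σxy − (Σx)(Σy)/n = 5446 − 5350 = 96
b = Sxy/Sxx = 96/95.5 = 1.005236
a = ȳ − b·x̄ = 25 − 1.005236·26.75 = -1.890052
ŷ(29) = a + b·29 = -1.890052 + 1.005236·29 = 27.261780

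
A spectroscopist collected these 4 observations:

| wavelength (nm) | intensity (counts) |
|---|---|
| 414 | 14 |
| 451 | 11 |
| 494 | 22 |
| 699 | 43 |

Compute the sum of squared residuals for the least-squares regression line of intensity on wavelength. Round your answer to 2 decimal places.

n = 4, Σx = 2058, Σy = 90, Σxy = 51682, Σx² = 1107434, Σy² = 2650
Sxx = Σx² − (Σx)²/n = 1107434 − 1058841 = 48593
Sxy = Σxy − (Σx)(Σy)/n = 51682 − 46305 = 5377
Syy = Σy² − (Σy)²/n = 2650 − 2025 = 625
b = Sxy/Sxx = 5377/48593 = 0.110654
SSE = Syy − b·Sxy = 625 − 0.110654·5377 = 30.014529

30.01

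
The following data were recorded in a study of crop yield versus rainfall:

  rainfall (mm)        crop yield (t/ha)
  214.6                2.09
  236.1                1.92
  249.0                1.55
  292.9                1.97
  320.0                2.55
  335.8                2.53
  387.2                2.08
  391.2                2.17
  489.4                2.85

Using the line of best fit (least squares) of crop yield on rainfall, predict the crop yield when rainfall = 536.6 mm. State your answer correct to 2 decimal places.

2.85

n = 9, Σx = 2916.2, Σy = 19.71, Σxy = 6579.433, Σx² = 1007223.06
Sxx = Σx² − (Σx)²/n = 1007223.06 − 944913.604444 = 62309.455556
Sxy = Σxy − (Σx)(Σy)/n = 6579.433 − 6386.478 = 192.955
b = Sxy/Sxx = 192.955/62309.455556 = 0.003097
a = ȳ − b·x̄ = 2.19 − 0.003097·324.022222 = 1.186594
ŷ(536.6) = a + b·536.6 = 1.186594 + 0.003097·536.6 = 2.848294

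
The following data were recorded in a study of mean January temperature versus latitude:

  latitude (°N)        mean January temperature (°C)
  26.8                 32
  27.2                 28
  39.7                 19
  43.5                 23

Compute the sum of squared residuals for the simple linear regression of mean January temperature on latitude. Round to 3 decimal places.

n = 4, Σx = 137.2, Σy = 102, Σxy = 3374, Σx² = 4926.42, Σy² = 2698
Sxx = Σx² − (Σx)²/n = 4926.42 − 4705.96 = 220.46
Sxy = Σxy − (Σx)(Σy)/n = 3374 − 3498.6 = -124.6
Syy = Σy² − (Σy)²/n = 2698 − 2601 = 97
b = Sxy/Sxx = -124.6/220.46 = -0.565182
SSE = Syy − b·Sxy = 97 − (-0.565182)·(-124.6) = 26.578336

26.578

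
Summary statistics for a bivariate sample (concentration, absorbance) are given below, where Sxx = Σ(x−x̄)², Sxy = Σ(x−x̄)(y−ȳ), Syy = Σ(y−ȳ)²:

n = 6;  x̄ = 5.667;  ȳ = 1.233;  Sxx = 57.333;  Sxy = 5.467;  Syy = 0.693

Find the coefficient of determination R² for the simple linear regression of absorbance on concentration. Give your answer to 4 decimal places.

R² = Sxy²/(Sxx·Syy) = (5.467)²/(57.333·0.693) = 0.752247

0.7522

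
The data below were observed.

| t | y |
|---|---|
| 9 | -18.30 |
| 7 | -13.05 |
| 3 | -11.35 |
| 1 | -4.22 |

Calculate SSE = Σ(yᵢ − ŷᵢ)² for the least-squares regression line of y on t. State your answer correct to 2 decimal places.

n = 4, Σx = 20, Σy = -46.92, Σxy = -294.32, Σx² = 140, Σy² = 651.8234
Sxx = Σx² − (Σx)²/n = 140 − 100 = 40
Sxy = Σxy − (Σx)(Σy)/n = -294.32 − (-234.6) = -59.72
Syy = Σy² − (Σy)²/n = 651.8234 − 550.3716 = 101.4518
b = Sxy/Sxx = -59.72/40 = -1.493
SSE = Syy − b·Sxy = 101.4518 − (-1.493)·(-59.72) = 12.28984

12.29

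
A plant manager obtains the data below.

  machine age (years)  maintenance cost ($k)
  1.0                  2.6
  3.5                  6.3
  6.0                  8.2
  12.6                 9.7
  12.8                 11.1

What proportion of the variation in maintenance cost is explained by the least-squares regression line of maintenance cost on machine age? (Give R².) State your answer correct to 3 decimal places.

n = 5, Σx = 35.9, Σy = 37.9, Σxy = 338.15, Σx² = 371.85, Σy² = 330.99
Sxx = Σx² − (Σx)²/n = 371.85 − 257.762 = 114.088
Sxy = Σxy − (Σx)(Σy)/n = 338.15 − 272.122 = 66.028
Syy = Σy² − (Σy)²/n = 330.99 − 287.282 = 43.708
R² = Sxy²/(Sxx·Syy) = (66.028)²/(114.088·43.708) = 0.874290

0.874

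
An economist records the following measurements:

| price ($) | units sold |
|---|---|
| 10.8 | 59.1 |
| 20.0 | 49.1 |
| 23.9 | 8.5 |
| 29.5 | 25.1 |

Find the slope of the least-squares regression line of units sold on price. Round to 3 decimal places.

-2.267

n = 4, Σx = 84.2, Σy = 141.8, Σxy = 2563.88, Σx² = 1958.1
Sxx = Σx² − (Σx)²/n = 1958.1 − 1772.41 = 185.69
Sxy = Σxy − (Σx)(Σy)/n = 2563.88 − 2984.89 = -421.01
b = Sxy/Sxx = -421.01/185.69 = -2.267273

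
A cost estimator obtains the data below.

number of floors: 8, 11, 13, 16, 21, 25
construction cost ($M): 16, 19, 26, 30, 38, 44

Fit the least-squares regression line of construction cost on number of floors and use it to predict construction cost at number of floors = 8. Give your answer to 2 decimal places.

15.91

n = 6, Σx = 94, Σy = 173, Σxy = 3053, Σx² = 1676
Sxx = Σx² − (Σx)²/n = 1676 − 1472.666667 = 203.333333
Sxy = Σxy − (Σx)(Σy)/n = 3053 − 2710.333333 = 342.666667
b = Sxy/Sxx = 342.666667/203.333333 = 1.685246
a = ȳ − b·x̄ = 28.833333 − 1.685246·15.666667 = 2.431148
ŷ(8) = a + b·8 = 2.431148 + 1.685246·8 = 15.913115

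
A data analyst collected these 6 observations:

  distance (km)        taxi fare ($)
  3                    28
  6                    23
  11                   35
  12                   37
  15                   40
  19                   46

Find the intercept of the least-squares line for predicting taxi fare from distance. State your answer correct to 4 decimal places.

20.2098

n = 6, Σx = 66, Σy = 209, Σxy = 2525, Σx² = 896
Sxx = Σx² − (Σx)²/n = 896 − 726 = 170
Sxy = Σxy − (Σx)(Σy)/n = 2525 − 2299 = 226
b = Sxy/Sxx = 226/170 = 1.329412
a = ȳ − b·x̄ = 34.833333 − 1.329412·11 = 20.209804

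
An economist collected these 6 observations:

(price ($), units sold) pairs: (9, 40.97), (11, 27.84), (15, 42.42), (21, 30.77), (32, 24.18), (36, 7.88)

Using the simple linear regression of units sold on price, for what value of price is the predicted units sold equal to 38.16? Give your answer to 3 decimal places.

10.841

n = 6, Σx = 124, Σy = 174.06, Σxy = 3014.88, Σx² = 3188
Sxx = Σx² − (Σx)²/n = 3188 − 2562.666667 = 625.333333
Sxy = Σxy − (Σx)(Σy)/n = 3014.88 − 3597.24 = -582.36
b = Sxy/Sxx = -582.36/625.333333 = -0.931279
a = ȳ − b·x̄ = 29.01 − (-0.931279)·20.666667 = 48.256439
Set a + b·x = 38.16: x = (38.16 − 48.256439) / (-0.931279) = 10.841473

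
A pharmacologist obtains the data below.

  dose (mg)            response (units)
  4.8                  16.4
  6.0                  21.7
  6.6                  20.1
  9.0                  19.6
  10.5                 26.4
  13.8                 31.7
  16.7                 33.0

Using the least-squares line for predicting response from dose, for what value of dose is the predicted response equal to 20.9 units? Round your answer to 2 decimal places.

7.29

n = 7, Σx = 67.4, Σy = 168.9, Σxy = 1783.74, Σx² = 763.18
Sxx = Σx² − (Σx)²/n = 763.18 − 648.965714 = 114.214286
Sxy = Σxy − (Σx)(Σy)/n = 1783.74 − 1626.265714 = 157.474286
b = Sxy/Sxx = 157.474286/114.214286 = 1.378762
a = ȳ − b·x̄ = 24.128571 − 1.378762·9.628571 = 10.853066
Set a + b·x = 20.9: x = (20.9 − 10.853066) / 1.378762 = 7.286926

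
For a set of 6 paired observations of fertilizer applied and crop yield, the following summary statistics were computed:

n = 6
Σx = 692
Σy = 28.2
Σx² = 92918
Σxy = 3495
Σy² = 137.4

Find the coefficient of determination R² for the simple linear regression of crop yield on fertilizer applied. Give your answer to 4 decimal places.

0.9239

Sxx = Σx² − (Σx)²/n = 92918 − 79810.666667 = 13107.333333
Sxy = Σxy − (Σx)(Σy)/n = 3495 − 3252.4 = 242.6
Syy = Σy² − (Σy)²/n = 137.4 − 132.54 = 4.86
R² = Sxy²/(Sxx·Syy) = (242.6)²/(13107.333333·4.86) = 0.923913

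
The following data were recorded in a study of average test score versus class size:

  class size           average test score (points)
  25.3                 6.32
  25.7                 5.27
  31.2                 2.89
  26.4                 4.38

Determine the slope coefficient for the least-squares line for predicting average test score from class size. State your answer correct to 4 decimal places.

-0.4853

n = 4, Σx = 108.6, Σy = 18.86, Σxy = 501.135, Σx² = 2970.98
Sxx = Σx² − (Σx)²/n = 2970.98 − 2948.49 = 22.49
Sxy = Σxy − (Σx)(Σy)/n = 501.135 − 512.049 = -10.914
b = Sxy/Sxx = -10.914/22.49 = -0.485282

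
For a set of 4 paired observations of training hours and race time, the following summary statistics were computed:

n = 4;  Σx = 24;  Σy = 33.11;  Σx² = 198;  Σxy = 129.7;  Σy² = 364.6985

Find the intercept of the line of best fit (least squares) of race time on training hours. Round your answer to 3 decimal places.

15.940

Sxx = Σx² − (Σx)²/n = 198 − 144 = 54
Sxy = Σxy − (Σx)(Σy)/n = 129.7 − 198.66 = -68.96
b = Sxy/Sxx = -68.96/54 = -1.277037
a = ȳ − b·x̄ = 8.2775 − (-1.277037)·6 = 15.939722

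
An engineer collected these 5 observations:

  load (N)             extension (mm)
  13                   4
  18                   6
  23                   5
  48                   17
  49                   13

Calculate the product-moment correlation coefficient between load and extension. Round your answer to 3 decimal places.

n = 5, Σx = 151, Σy = 45, Σxy = 1728, Σx² = 5727, Σy² = 535
Sxx = Σx² − (Σx)²/n = 5727 − 4560.2 = 1166.8
Sxy = Σxy − (Σx)(Σy)/n = 1728 − 1359 = 369
Syy = Σy² − (Σy)²/n = 535 − 405 = 130
r = Sxy/√(Sxx·Syy) = 369/√(151684) = 369/389.466301 = 0.947450

0.947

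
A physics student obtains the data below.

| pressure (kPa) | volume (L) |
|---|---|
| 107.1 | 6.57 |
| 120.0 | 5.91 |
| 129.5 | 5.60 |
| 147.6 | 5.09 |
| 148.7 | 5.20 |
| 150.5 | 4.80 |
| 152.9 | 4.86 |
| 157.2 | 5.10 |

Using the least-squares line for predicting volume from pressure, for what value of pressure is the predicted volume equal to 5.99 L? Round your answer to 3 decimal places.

n = 8, Σx = 1113.5, Σy = 43.13, Σxy = 5929.785, Σx² = 157278.61
Sxx = Σx² − (Σx)²/n = 157278.61 − 154985.28125 = 2293.32875
Sxy = Σxy − (Σx)(Σy)/n = 5929.785 − 6003.156875 = -73.371875
b = Sxy/Sxx = -73.371875/2293.32875 = -0.031994
a = ȳ − b·x̄ = 5.39125 − (-0.031994)·139.1875 = 9.844361
Set a + b·x = 5.99: x = (5.99 − 9.844361) / (-0.031994) = 120.472828

120.473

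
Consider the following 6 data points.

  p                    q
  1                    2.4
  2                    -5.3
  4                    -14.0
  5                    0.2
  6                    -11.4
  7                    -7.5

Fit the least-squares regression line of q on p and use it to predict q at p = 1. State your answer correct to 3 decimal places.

-1.712

n = 6, Σx = 25, Σy = -35.6, Σxy = -184.1, Σx² = 131
Sxx = Σx² − (Σx)²/n = 131 − 104.166667 = 26.833333
Sxy = Σxy − (Σx)(Σy)/n = -184.1 − (-148.333333) = -35.766667
b = Sxy/Sxx = -35.766667/26.833333 = -1.332919
a = ȳ − b·x̄ = -5.933333 − (-1.332919)·4.166667 = -0.379503
ŷ(1) = a + b·1 = -0.379503 + (-1.332919)·1 = -1.712422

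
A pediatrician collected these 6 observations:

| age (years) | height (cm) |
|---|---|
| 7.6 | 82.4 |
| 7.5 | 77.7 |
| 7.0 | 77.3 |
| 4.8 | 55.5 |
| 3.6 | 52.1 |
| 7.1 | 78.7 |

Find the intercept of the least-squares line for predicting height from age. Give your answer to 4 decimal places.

n = 6, Σx = 37.6, Σy = 423.7, Σxy = 2762.82, Σx² = 249.42
Sxx = Σx² − (Σx)²/n = 249.42 − 235.626667 = 13.793333
Sxy = Σxy − (Σx)(Σy)/n = 2762.82 − 2655.186667 = 107.633333
b = Sxy/Sxx = 107.633333/13.793333 = 7.803287
a = ȳ − b·x̄ = 70.616667 − 7.803287·6.266667 = 21.716071

21.7161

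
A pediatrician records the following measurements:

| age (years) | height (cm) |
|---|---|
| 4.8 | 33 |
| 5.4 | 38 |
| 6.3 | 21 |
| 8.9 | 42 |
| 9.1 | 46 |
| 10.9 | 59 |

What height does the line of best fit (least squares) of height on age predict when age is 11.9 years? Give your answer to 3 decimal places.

n = 6, Σx = 45.4, Σy = 239, Σxy = 1931.4, Σx² = 372.72
Sxx = Σx² − (Σx)²/n = 372.72 − 343.526667 = 29.193333
Sxy = Σxy − (Σx)(Σy)/n = 1931.4 − 1808.433333 = 122.966667
b = Sxy/Sxx = 122.966667/29.193333 = 4.212149
a = ȳ − b·x̄ = 39.833333 − 4.212149·7.566667 = 7.961407
ŷ(11.9) = a + b·11.9 = 7.961407 + 4.212149·11.9 = 58.085979

58.086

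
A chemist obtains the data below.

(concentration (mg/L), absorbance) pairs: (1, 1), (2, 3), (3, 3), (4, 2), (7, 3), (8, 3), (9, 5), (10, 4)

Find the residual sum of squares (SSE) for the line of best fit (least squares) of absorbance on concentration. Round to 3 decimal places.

n = 8, Σx = 44, Σy = 24, Σxy = 154, Σx² = 324, Σy² = 82
Sxx = Σx² − (Σx)²/n = 324 − 242 = 82
Sxy = Σxy − (Σx)(Σy)/n = 154 − 132 = 22
Syy = Σy² − (Σy)²/n = 82 − 72 = 10
b = Sxy/Sxx = 22/82 = 0.268293
SSE = Syy − b·Sxy = 10 − 0.268293·22 = 4.097561

4.098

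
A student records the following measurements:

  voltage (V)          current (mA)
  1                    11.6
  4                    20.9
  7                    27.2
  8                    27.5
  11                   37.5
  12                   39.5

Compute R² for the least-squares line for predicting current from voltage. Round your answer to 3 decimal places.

0.988

n = 6, Σx = 43, Σy = 164.2, Σxy = 1392.1, Σx² = 395, Σy² = 5033.96
Sxx = Σx² − (Σx)²/n = 395 − 308.166667 = 86.833333
Sxy = Σxy − (Σx)(Σy)/n = 1392.1 − 1176.766667 = 215.333333
Syy = Σy² − (Σy)²/n = 5033.96 − 4493.606667 = 540.353333
R² = Sxy²/(Sxx·Syy) = (215.333333)²/(86.833333·540.353333) = 0.988230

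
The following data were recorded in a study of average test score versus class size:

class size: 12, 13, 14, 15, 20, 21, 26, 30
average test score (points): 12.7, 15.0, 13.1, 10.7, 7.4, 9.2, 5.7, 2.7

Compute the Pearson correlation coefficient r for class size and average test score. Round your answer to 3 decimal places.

n = 8, Σx = 151, Σy = 76.5, Σxy = 1261.7, Σx² = 3151, Σy² = 851.57
Sxx = Σx² − (Σx)²/n = 3151 − 2850.125 = 300.875
Sxy = Σxy − (Σx)(Σy)/n = 1261.7 − 1443.9375 = -182.2375
Syy = Σy² − (Σy)²/n = 851.57 − 731.53125 = 120.03875
r = Sxy/√(Sxx·Syy) = -182.2375/√(36116.658906) = -182.2375/190.043834 = -0.958924

-0.959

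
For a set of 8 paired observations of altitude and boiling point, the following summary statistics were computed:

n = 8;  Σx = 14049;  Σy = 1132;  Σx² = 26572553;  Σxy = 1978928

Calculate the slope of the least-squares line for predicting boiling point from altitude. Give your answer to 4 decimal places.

-0.0047

Sxx = Σx² − (Σx)²/n = 26572553 − 24671800.125 = 1900752.875
Sxy = Σxy − (Σx)(Σy)/n = 1978928 − 1987933.5 = -9005.5
b = Sxy/Sxx = -9005.5/1900752.875 = -0.004738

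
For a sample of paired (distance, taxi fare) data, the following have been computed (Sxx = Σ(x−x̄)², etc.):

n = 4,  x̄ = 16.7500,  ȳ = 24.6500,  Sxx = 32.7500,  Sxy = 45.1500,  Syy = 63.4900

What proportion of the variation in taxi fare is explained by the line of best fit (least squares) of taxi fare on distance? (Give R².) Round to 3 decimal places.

0.980

R² = Sxy²/(Sxx·Syy) = (45.15)²/(32.75·63.49) = 0.980390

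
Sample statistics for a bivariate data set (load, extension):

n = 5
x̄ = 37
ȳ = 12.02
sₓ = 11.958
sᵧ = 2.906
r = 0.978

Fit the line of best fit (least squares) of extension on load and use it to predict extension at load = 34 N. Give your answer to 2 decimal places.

b = r · sᵧ/sₓ = 0.978 · 2.906/11.958 = 0.237671
a = ȳ − b·x̄ = 12.02 − 0.237671·37 = 3.226179
ŷ(34) = a + b·34 = 3.226179 + 0.237671·34 = 11.306987

11.31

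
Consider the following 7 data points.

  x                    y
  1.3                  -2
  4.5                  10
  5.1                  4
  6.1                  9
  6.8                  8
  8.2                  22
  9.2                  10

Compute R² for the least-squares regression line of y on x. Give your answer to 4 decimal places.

n = 7, Σx = 41.2, Σy = 61, Σxy = 444.5, Σx² = 283.28, Σy² = 849
Sxx = Σx² − (Σx)²/n = 283.28 − 242.491429 = 40.788571
Sxy = Σxy − (Σx)(Σy)/n = 444.5 − 359.028571 = 85.471429
Syy = Σy² − (Σy)²/n = 849 − 531.571429 = 317.428571
R² = Sxy²/(Sxx·Syy) = (85.471429)²/(40.788571·317.428571) = 0.564232

0.5642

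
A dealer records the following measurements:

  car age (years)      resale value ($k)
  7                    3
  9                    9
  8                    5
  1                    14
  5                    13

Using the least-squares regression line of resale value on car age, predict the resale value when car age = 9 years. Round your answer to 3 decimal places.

5.575

n = 5, Σx = 30, Σy = 44, Σxy = 221, Σx² = 220
Sxx = Σx² − (Σx)²/n = 220 − 180 = 40
Sxy = Σxy − (Σx)(Σy)/n = 221 − 264 = -43
b = Sxy/Sxx = -43/40 = -1.075
a = ȳ − b·x̄ = 8.8 − (-1.075)·6 = 15.25
ŷ(9) = a + b·9 = 15.25 + (-1.075)·9 = 5.575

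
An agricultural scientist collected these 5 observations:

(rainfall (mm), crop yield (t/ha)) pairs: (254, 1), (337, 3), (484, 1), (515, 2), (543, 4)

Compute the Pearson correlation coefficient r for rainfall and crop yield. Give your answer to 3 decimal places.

n = 5, Σx = 2133, Σy = 11, Σxy = 4951, Σx² = 972415, Σy² = 31
Sxx = Σx² − (Σx)²/n = 972415 − 909937.8 = 62477.2
Sxy = Σxy − (Σx)(Σy)/n = 4951 − 4692.6 = 258.4
Syy = Σy² − (Σy)²/n = 31 − 24.2 = 6.8
r = Sxy/√(Sxx·Syy) = 258.4/√(424844.96) = 258.4/651.801319 = 0.396440

0.396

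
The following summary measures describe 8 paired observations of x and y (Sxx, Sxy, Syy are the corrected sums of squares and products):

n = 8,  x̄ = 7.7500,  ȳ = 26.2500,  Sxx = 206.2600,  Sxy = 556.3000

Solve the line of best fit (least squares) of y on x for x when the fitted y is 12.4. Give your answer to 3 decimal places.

2.615

b = Sxy/Sxx = 556.3/206.26 = 2.697081
a = ȳ − b·x̄ = 26.25 − 2.697081·7.75 = 5.347620
Set a + b·x = 12.4: x = (12.4 − 5.347620) / 2.697081 = 2.614819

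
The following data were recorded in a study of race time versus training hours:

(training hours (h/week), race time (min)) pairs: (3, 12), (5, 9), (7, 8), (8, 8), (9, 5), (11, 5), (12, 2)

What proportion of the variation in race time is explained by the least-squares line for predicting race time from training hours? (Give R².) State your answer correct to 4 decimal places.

0.9243

n = 7, Σx = 55, Σy = 49, Σxy = 325, Σx² = 493, Σy² = 407
Sxx = Σx² − (Σx)²/n = 493 − 432.142857 = 60.857143
Sxy = Σxy − (Σx)(Σy)/n = 325 − 385 = -60
Syy = Σy² − (Σy)²/n = 407 − 343 = 64
R² = Sxy²/(Sxx·Syy) = (-60)²/(60.857143·64) = 0.924296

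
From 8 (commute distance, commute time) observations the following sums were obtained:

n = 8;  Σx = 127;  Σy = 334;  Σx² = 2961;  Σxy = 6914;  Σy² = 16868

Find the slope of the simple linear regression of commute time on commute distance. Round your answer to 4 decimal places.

1.7058

Sxx = Σx² − (Σx)²/n = 2961 − 2016.125 = 944.875
Sxy = Σxy − (Σx)(Σy)/n = 6914 − 5302.25 = 1611.75
b = Sxy/Sxx = 1611.75/944.875 = 1.705781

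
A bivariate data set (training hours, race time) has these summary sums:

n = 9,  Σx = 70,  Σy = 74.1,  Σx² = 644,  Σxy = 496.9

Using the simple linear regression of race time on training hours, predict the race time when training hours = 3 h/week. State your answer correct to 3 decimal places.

Sxx = Σx² − (Σx)²/n = 644 − 544.444444 = 99.555556
Sxy = Σxy − (Σx)(Σy)/n = 496.9 − 576.333333 = -79.433333
b = Sxy/Sxx = -79.433333/99.555556 = -0.797879
a = ȳ − b·x̄ = 8.233333 − (-0.797879)·7.777778 = 14.439063
ŷ(3) = a + b·3 = 14.439063 + (-0.797879)·3 = 12.045424

12.045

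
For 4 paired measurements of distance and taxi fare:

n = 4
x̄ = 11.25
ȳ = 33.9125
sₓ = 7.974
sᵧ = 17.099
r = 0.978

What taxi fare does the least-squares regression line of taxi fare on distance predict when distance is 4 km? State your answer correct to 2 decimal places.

b = r · sᵧ/sₓ = 0.978 · 17.099/7.974 = 2.097169
a = ȳ − b·x̄ = 33.9125 − 2.097169·11.25 = 10.319354
ŷ(4) = a + b·4 = 10.319354 + 2.097169·4 = 18.708028

18.71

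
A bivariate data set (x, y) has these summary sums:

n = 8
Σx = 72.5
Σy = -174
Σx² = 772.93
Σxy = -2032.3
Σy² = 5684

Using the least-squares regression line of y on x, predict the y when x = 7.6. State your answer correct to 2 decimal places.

Sxx = Σx² − (Σx)²/n = 772.93 − 657.03125 = 115.89875
Sxy = Σxy − (Σx)(Σy)/n = -2032.3 − (-1576.875) = -455.425
b = Sxy/Sxx = -455.425/115.89875 = -3.929507
a = ȳ − b·x̄ = -21.75 − (-3.929507)·9.0625 = 13.861161
ŷ(7.6) = a + b·7.6 = 13.861161 + (-3.929507)·7.6 = -16.003095

-16.00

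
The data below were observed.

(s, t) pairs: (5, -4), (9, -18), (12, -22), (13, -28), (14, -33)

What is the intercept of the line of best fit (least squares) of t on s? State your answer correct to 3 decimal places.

10.680

n = 5, Σx = 53, Σy = -105, Σxy = -1272, Σx² = 615
Sxx = Σx² − (Σx)²/n = 615 − 561.8 = 53.2
Sxy = Σxy − (Σx)(Σy)/n = -1272 − (-1113) = -159
b = Sxy/Sxx = -159/53.2 = -2.988722
a = ȳ − b·x̄ = -21 − (-2.988722)·10.6 = 10.680451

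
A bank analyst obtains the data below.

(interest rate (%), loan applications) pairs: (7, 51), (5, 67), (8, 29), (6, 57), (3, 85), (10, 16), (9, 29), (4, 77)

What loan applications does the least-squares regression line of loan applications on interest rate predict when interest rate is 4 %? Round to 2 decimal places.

n = 8, Σx = 52, Σy = 411, Σxy = 2250, Σx² = 380
Sxx = Σx² − (Σx)²/n = 380 − 338 = 42
Sxy = Σxy − (Σx)(Σy)/n = 2250 − 2671.5 = -421.5
b = Sxy/Sxx = -421.5/42 = -10.035714
a = ȳ − b·x̄ = 51.375 − (-10.035714)·6.5 = 116.607143
ŷ(4) = a + b·4 = 116.607143 + (-10.035714)·4 = 76.464286

76.46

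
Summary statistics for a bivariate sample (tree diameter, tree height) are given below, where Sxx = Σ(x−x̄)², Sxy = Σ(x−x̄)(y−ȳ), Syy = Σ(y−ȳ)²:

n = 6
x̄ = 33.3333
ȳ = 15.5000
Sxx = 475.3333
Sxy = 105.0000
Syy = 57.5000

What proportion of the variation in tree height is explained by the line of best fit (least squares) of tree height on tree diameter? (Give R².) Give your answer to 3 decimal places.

0.403

R² = Sxy²/(Sxx·Syy) = (105)²/(475.3333·57.5) = 0.403378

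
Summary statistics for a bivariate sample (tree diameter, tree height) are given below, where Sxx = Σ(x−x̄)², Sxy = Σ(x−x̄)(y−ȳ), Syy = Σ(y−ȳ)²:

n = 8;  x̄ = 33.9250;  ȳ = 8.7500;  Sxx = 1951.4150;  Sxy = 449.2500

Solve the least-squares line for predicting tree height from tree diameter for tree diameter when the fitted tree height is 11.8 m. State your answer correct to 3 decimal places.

47.173

b = Sxy/Sxx = 449.25/1951.415 = 0.230218
a = ȳ − b·x̄ = 8.75 − 0.230218·33.925 = 0.939869
Set a + b·x = 11.8: x = (11.8 − 0.939869) / 0.230218 = 47.173338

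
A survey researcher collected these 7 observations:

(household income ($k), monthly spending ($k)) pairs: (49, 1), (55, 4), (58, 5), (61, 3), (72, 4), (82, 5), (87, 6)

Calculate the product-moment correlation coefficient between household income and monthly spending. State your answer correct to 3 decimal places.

0.755

n = 7, Σx = 464, Σy = 28, Σxy = 1962, Σx² = 31988, Σy² = 128
Sxx = Σx² − (Σx)²/n = 31988 − 30756.571429 = 1231.428571
Sxy = Σxy − (Σx)(Σy)/n = 1962 − 1856 = 106
Syy = Σy² − (Σy)²/n = 128 − 112 = 16
r = Sxy/√(Sxx·Syy) = 106/√(19702.857143) = 106/140.366866 = 0.755164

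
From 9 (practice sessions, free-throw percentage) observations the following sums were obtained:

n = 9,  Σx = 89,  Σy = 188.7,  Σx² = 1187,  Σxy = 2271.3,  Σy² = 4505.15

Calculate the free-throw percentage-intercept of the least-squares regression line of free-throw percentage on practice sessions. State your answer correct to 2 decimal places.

7.91

Sxx = Σx² − (Σx)²/n = 1187 − 880.111111 = 306.888889
Sxy = Σxy − (Σx)(Σy)/n = 2271.3 − 1866.033333 = 405.266667
b = Sxy/Sxx = 405.266667/306.888889 = 1.320565
a = ȳ − b·x̄ = 20.966667 − 1.320565·9.888889 = 7.907748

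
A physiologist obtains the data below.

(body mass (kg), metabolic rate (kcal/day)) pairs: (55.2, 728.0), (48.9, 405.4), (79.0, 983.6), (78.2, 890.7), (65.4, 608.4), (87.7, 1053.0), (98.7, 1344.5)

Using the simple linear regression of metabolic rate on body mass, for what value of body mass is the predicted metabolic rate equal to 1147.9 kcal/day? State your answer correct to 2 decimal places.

90.72

n = 7, Σx = 513.1, Σy = 6013.6, Σxy = 472206.41, Σx² = 39504.63
Sxx = Σx² − (Σx)²/n = 39504.63 − 37610.23 = 1894.4
Sxy = Σxy − (Σx)(Σy)/n = 472206.41 − 440796.88 = 31409.53
b = Sxy/Sxx = 31409.53/1894.4 = 16.580200
a = ȳ − b·x̄ = 859.085714 − 16.580200·73.3 = -356.242912
Set a + b·x = 1147.9: x = (1147.9 − (-356.242912)) / 16.580200 = 90.719229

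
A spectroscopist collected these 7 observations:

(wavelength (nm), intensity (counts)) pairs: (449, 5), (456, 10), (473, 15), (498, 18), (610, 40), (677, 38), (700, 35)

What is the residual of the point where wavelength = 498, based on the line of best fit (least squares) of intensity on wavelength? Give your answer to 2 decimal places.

n = 7, Σx = 3863, Σy = 161, Σxy = 97490, Σx² = 2201699
Sxx = Σx² − (Σx)²/n = 2201699 − 2131824.142857 = 69874.857143
Sxy = Σxy − (Σx)(Σy)/n = 97490 − 88849 = 8641
b = Sxy/Sxx = 8641/69874.857143 = 0.123664
a = ȳ − b·x̄ = 23 − 0.123664·551.857143 = -45.244827
ŷ(498) = -45.244827 + 0.123664·498 = 16.339814
residual = y − ŷ = 18 − 16.339814 = 1.660186

1.66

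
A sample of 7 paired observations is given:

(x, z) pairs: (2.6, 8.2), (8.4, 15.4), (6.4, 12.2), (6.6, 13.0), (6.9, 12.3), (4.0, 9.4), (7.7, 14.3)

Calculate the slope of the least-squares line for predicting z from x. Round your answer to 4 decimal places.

n = 7, Σx = 42.6, Σy = 84.8, Σxy = 547.14, Σx² = 284.74
Sxx = Σx² − (Σx)²/n = 284.74 − 259.251429 = 25.488571
Sxy = Σxy − (Σx)(Σy)/n = 547.14 − 516.068571 = 31.071429
b = Sxy/Sxx = 31.071429/25.488571 = 1.219034

1.2190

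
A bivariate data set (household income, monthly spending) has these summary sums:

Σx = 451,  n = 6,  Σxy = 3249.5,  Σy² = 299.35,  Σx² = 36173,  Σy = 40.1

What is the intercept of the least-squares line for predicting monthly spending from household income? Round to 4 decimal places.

Sxx = Σx² − (Σx)²/n = 36173 − 33900.166667 = 2272.833333
Sxy = Σxy − (Σx)(Σy)/n = 3249.5 − 3014.183333 = 235.316667
b = Sxy/Sxx = 235.316667/2272.833333 = 0.103535
a = ȳ − b·x̄ = 6.683333 − 0.103535·75.166667 = -1.099010

-1.0990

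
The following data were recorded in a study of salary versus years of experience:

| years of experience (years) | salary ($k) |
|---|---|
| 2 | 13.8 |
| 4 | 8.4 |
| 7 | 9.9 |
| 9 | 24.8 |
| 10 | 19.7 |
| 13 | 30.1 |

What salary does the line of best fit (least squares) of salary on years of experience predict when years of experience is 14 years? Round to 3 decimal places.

29.089

n = 6, Σx = 45, Σy = 106.7, Σxy = 942, Σx² = 419
Sxx = Σx² − (Σx)²/n = 419 − 337.5 = 81.5
Sxy = Σxy − (Σx)(Σy)/n = 942 − 800.25 = 141.75
b = Sxy/Sxx = 141.75/81.5 = 1.739264
a = ȳ − b·x̄ = 17.783333 − 1.739264·7.5 = 4.738855
ŷ(14) = a + b·14 = 4.738855 + 1.739264·14 = 29.088548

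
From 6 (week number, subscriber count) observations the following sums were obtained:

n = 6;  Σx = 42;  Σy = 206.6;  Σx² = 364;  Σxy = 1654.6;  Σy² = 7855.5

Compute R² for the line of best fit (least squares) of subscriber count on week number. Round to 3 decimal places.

Sxx = Σx² − (Σx)²/n = 364 − 294 = 70
Sxy = Σxy − (Σx)(Σy)/n = 1654.6 − 1446.2 = 208.4
Syy = Σy² − (Σy)²/n = 7855.5 − 7113.926667 = 741.573333
R² = Sxy²/(Sxx·Syy) = (208.4)²/(70·741.573333) = 0.836649

0.837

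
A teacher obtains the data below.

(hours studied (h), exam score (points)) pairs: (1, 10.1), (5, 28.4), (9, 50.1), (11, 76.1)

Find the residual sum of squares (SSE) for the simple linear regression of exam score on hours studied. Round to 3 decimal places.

113.569

n = 4, Σx = 26, Σy = 164.7, Σxy = 1440.1, Σx² = 228, Σy² = 9209.79
Sxx = Σx² − (Σx)²/n = 228 − 169 = 59
Sxy = Σxy − (Σx)(Σy)/n = 1440.1 − 1070.55 = 369.55
Syy = Σy² − (Σy)²/n = 9209.79 − 6781.5225 = 2428.2675
b = Sxy/Sxx = 369.55/59 = 6.263559
SSE = Syy − b·Sxy = 2428.2675 − 6.263559·369.55 = 113.569153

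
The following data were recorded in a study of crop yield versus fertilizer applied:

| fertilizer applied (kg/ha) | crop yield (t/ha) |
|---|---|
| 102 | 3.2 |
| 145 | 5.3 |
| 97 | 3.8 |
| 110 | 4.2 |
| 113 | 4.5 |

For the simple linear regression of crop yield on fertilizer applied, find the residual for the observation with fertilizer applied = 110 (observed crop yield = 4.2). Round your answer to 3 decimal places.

n = 5, Σx = 567, Σy = 21, Σxy = 2434, Σx² = 65707
Sxx = Σx² − (Σx)²/n = 65707 − 64297.8 = 1409.2
Sxy = Σxy − (Σx)(Σy)/n = 2434 − 2381.4 = 52.6
b = Sxy/Sxx = 52.6/1409.2 = 0.037326
a = ȳ − b·x̄ = 4.2 − 0.037326·113.4 = -0.032785
ŷ(110) = -0.032785 + 0.037326·110 = 4.073091
residual = y − ŷ = 4.2 − 4.073091 = 0.126909

0.127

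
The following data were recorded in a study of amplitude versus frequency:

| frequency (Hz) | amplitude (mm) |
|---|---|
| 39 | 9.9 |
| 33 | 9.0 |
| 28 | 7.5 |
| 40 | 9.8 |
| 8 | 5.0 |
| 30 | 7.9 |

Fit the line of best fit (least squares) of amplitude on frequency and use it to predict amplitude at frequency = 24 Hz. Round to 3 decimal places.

n = 6, Σx = 178, Σy = 49.1, Σxy = 1562.1, Σx² = 5958
Sxx = Σx² − (Σx)²/n = 5958 − 5280.666667 = 677.333333
Sxy = Σxy − (Σx)(Σy)/n = 1562.1 − 1456.633333 = 105.466667
b = Sxy/Sxx = 105.466667/677.333333 = 0.155709
a = ȳ − b·x̄ = 8.183333 − 0.155709·29.666667 = 3.563976
ŷ(24) = a + b·24 = 3.563976 + 0.155709·24 = 7.300984

7.301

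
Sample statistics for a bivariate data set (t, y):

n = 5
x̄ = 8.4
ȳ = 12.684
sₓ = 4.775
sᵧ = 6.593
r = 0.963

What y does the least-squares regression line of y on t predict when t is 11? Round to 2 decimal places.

b = r · sᵧ/sₓ = 0.963 · 6.593/4.775 = 1.329646
a = ȳ − b·x̄ = 12.684 − 1.329646·8.4 = 1.514975
ŷ(11) = a + b·11 = 1.514975 + 1.329646·11 = 16.141079

16.14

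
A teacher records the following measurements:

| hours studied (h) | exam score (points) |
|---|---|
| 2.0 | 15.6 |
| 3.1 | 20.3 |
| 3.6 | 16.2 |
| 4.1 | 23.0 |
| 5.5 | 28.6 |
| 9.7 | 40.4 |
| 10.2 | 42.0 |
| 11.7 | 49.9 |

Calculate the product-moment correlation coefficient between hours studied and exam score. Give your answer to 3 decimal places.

0.988

n = 8, Σx = 49.9, Σy = 236, Σxy = 1808.16, Σx² = 408.65, Σy² = 8151.02
Sxx = Σx² − (Σx)²/n = 408.65 − 311.25125 = 97.39875
Sxy = Σxy − (Σx)(Σy)/n = 1808.16 − 1472.05 = 336.11
Syy = Σy² − (Σy)²/n = 8151.02 − 6962 = 1189.02
r = Sxy/√(Sxx·Syy) = 336.11/√(115809.061725) = 336.11/340.307305 = 0.987666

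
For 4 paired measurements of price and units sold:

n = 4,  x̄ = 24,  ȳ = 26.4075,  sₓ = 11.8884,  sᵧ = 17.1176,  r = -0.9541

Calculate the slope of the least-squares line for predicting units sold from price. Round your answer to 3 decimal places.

b = r · sᵧ/sₓ = -0.9541 · 17.1176/11.8884 = -1.373768

-1.374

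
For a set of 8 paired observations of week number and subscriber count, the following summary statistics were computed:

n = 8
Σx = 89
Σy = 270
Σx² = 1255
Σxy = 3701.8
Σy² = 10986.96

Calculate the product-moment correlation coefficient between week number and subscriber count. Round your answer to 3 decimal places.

Sxx = Σx² − (Σx)²/n = 1255 − 990.125 = 264.875
Sxy = Σxy − (Σx)(Σy)/n = 3701.8 − 3003.75 = 698.05
Syy = Σy² − (Σy)²/n = 10986.96 − 9112.5 = 1874.46
r = Sxy/√(Sxx·Syy) = 698.05/√(496497.5925) = 698.05/704.625853 = 0.990668

0.991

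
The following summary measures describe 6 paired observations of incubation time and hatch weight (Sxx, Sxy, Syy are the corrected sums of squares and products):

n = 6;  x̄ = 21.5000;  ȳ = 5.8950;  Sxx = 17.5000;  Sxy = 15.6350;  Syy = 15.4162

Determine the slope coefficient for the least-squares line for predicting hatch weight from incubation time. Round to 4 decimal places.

0.8934

b = Sxy/Sxx = 15.635/17.5 = 0.893429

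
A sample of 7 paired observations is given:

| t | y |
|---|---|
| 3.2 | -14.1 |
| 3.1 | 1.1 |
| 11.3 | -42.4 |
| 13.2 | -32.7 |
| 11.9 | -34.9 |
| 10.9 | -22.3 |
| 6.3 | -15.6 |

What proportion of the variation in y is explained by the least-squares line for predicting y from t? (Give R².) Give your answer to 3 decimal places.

0.761

n = 7, Σx = 59.9, Σy = -160.9, Σxy = -1709.13, Σx² = 621.89, Σy² = 5025.73
Sxx = Σx² − (Σx)²/n = 621.89 − 512.572857 = 109.317143
Sxy = Σxy − (Σx)(Σy)/n = -1709.13 − (-1376.844286) = -332.285714
Syy = Σy² − (Σy)²/n = 5025.73 − 3698.401429 = 1327.328571
R² = Sxy²/(Sxx·Syy) = (-332.285714)²/(109.317143·1327.328571) = 0.760951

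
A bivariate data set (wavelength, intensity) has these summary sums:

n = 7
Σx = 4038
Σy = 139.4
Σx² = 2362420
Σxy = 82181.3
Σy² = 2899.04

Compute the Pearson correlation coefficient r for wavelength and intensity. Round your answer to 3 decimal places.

Sxx = Σx² − (Σx)²/n = 2362420 − 2329349.142857 = 33070.857143
Sxy = Σxy − (Σx)(Σy)/n = 82181.3 − 80413.885714 = 1767.414286
Syy = Σy² − (Σy)²/n = 2899.04 − 2776.051429 = 122.988571
r = Sxy/√(Sxx·Syy) = 1767.414286/√(4067337.475918) = 1767.414286/2016.764110 = 0.876361

0.876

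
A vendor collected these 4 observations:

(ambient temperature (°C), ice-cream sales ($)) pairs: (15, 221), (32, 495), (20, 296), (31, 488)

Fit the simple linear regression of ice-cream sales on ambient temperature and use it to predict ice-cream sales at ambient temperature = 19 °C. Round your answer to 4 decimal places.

n = 4, Σx = 98, Σy = 1500, Σxy = 40203, Σx² = 2610
Sxx = Σx² − (Σx)²/n = 2610 − 2401 = 209
Sxy = Σxy − (Σx)(Σy)/n = 40203 − 36750 = 3453
b = Sxy/Sxx = 3453/209 = 16.521531
a = ȳ − b·x̄ = 375 − 16.521531·24.5 = -29.777512
ŷ(19) = a + b·19 = -29.777512 + 16.521531·19 = 284.131579

284.1316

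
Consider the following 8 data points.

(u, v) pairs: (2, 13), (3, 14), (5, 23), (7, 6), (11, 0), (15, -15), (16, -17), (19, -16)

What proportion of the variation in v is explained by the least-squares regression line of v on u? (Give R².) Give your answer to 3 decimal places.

n = 8, Σx = 78, Σy = 8, Σxy = -576, Σx² = 1050, Σy² = 1700
Sxx = Σx² − (Σx)²/n = 1050 − 760.5 = 289.5
Sxy = Σxy − (Σx)(Σy)/n = -576 − 78 = -654
Syy = Σy² − (Σy)²/n = 1700 − 8 = 1692
R² = Sxy²/(Sxx·Syy) = (-654)²/(289.5·1692) = 0.873186

0.873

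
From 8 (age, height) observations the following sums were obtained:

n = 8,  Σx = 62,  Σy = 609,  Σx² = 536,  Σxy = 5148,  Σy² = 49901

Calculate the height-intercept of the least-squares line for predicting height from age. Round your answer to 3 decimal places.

Sxx = Σx² − (Σx)²/n = 536 − 480.5 = 55.5
Sxy = Σxy − (Σx)(Σy)/n = 5148 − 4719.75 = 428.25
b = Sxy/Sxx = 428.25/55.5 = 7.716216
a = ȳ − b·x̄ = 76.125 − 7.716216·7.75 = 16.324324

16.324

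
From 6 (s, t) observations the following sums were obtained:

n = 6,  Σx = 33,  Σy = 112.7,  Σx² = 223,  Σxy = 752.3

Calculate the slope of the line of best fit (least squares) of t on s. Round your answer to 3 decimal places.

Sxx = Σx² − (Σx)²/n = 223 − 181.5 = 41.5
Sxy = Σxy − (Σx)(Σy)/n = 752.3 − 619.85 = 132.45
b = Sxy/Sxx = 132.45/41.5 = 3.191566

3.192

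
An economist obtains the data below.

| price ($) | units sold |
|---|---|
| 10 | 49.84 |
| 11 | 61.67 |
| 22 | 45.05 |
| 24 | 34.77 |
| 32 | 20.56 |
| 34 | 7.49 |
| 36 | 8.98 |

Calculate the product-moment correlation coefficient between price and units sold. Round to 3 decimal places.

n = 7, Σx = 169, Σy = 228.36, Σxy = 4238.21, Σx² = 4757, Σy² = 10085.124
Sxx = Σx² − (Σx)²/n = 4757 − 4080.142857 = 676.857143
Sxy = Σxy − (Σx)(Σy)/n = 4238.21 − 5513.262857 = -1275.052857
Syy = Σy² − (Σy)²/n = 10085.124 − 7449.755657 = 2635.368343
r = Sxy/√(Sxx·Syy) = -1275.052857/√(1783767.886922) = -1275.052857/1335.577735 = -0.954683

-0.955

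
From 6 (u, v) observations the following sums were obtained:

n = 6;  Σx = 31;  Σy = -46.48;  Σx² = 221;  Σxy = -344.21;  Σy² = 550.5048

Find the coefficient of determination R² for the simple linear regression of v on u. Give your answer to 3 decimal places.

0.935

Sxx = Σx² − (Σx)²/n = 221 − 160.166667 = 60.833333
Sxy = Σxy − (Σx)(Σy)/n = -344.21 − (-240.146667) = -104.063333
Syy = Σy² − (Σy)²/n = 550.5048 − 360.065067 = 190.439733
R² = Sxy²/(Sxx·Syy) = (-104.063333)²/(60.833333·190.439733) = 0.934752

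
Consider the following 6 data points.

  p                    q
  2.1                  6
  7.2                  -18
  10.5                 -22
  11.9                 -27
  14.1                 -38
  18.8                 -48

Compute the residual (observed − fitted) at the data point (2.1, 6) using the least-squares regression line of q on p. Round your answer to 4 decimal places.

n = 6, Σx = 64.6, Σy = -147, Σxy = -2107.5, Σx² = 860.36
Sxx = Σx² − (Σx)²/n = 860.36 − 695.526667 = 164.833333
Sxy = Σxy − (Σx)(Σy)/n = -2107.5 − (-1582.7) = -524.8
b = Sxy/Sxx = -524.8/164.833333 = -3.183822
a = ȳ − b·x̄ = -24.5 − (-3.183822)·10.766667 = 9.779151
ŷ(2.1) = 9.779151 + (-3.183822)·2.1 = 3.093124
residual = y − ŷ = 6 − 3.093124 = 2.906876

2.9069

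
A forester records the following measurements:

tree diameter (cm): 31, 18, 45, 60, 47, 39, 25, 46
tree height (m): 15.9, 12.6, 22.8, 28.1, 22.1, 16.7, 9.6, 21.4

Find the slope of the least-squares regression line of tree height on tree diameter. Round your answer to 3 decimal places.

0.423

n = 8, Σx = 311, Σy = 149.2, Σxy = 6346.1, Σx² = 13381
Sxx = Σx² − (Σx)²/n = 13381 − 12090.125 = 1290.875
Sxy = Σxy − (Σx)(Σy)/n = 6346.1 − 5800.15 = 545.95
b = Sxy/Sxx = 545.95/1290.875 = 0.422930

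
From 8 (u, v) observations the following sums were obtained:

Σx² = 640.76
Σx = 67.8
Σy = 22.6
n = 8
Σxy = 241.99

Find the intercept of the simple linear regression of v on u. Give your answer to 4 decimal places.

Sxx = Σx² − (Σx)²/n = 640.76 − 574.605 = 66.155
Sxy = Σxy − (Σx)(Σy)/n = 241.99 − 191.535 = 50.455
b = Sxy/Sxx = 50.455/66.155 = 0.762679
a = ȳ − b·x̄ = 2.825 − 0.762679·8.475 = -3.638701

-3.6387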